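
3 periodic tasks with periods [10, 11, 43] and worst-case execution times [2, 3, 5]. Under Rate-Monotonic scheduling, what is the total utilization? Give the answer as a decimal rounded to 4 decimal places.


Compute individual utilizations (exact fractions):
  Task 1: C/T = 2/10 = 1/5 (approx. 0.2)
  Task 2: C/T = 3/11 (approx. 0.2727)
  Task 3: C/T = 5/43 (approx. 0.1163)
Total utilization U = 1/5 + 3/11 + 5/43 = 1393/2365
Rounded to 4 decimal places: U = 0.5890
RM (Liu & Layland) bound for 3 tasks = 0.779763; compare with U = 1393/2365 (approx. 0.589006)
U <= bound, so schedulable by RM sufficient condition.

0.5890


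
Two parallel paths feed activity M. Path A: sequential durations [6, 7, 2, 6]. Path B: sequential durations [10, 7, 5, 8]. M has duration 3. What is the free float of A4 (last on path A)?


ES(A4) = sum of predecessors on chain A = 15
EF(A4) = ES + duration = 15 + 6 = 21
Successor of A4 is M. ES(M) = max(sum(A), sum(B)) = max(21, 30) = 30
Free float = ES(successor) - EF(current) = 30 - 21 = 9

9


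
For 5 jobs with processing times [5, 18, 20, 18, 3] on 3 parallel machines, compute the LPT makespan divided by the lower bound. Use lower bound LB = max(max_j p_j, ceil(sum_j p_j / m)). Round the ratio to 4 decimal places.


LPT order: [20, 18, 18, 5, 3]
Machine loads after assignment: [20, 23, 21]
LPT makespan = 23
Lower bound = max(max_job, ceil(total/3)) = max(20, 22) = 22
Ratio = 23 / 22 = 1.0455

1.0455


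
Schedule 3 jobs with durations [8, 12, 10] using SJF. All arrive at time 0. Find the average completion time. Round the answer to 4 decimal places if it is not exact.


SJF order (ascending): [8, 10, 12]
Completion times:
  Job 1: burst=8, C=8
  Job 2: burst=10, C=18
  Job 3: burst=12, C=30
Average completion = 56/3 = 18.6667

18.6667


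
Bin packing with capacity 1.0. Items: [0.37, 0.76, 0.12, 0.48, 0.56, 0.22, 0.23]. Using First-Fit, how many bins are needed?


Place items sequentially using First-Fit:
  Item 0.37 -> new Bin 1
  Item 0.76 -> new Bin 2
  Item 0.12 -> Bin 1 (now 0.49)
  Item 0.48 -> Bin 1 (now 0.97)
  Item 0.56 -> new Bin 3
  Item 0.22 -> Bin 2 (now 0.98)
  Item 0.23 -> Bin 3 (now 0.79)
Total bins used = 3

3


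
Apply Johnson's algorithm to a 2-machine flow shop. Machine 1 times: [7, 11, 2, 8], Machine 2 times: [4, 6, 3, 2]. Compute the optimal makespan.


Apply Johnson's rule:
  Group 1 (a <= b): [(3, 2, 3)]
  Group 2 (a > b): [(2, 11, 6), (1, 7, 4), (4, 8, 2)]
Optimal job order: [3, 2, 1, 4]
Schedule:
  Job 3: M1 done at 2, M2 done at 5
  Job 2: M1 done at 13, M2 done at 19
  Job 1: M1 done at 20, M2 done at 24
  Job 4: M1 done at 28, M2 done at 30
Makespan = 30

30


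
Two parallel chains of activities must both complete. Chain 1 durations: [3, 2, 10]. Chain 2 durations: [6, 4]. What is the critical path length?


Path A total = 3 + 2 + 10 = 15
Path B total = 6 + 4 = 10
Critical path = longest path = max(15, 10) = 15

15


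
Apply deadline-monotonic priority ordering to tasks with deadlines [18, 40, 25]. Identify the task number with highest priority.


Sort tasks by relative deadline (ascending):
  Task 1: deadline = 18
  Task 3: deadline = 25
  Task 2: deadline = 40
Priority order (highest first): [1, 3, 2]
Highest priority task = 1

1


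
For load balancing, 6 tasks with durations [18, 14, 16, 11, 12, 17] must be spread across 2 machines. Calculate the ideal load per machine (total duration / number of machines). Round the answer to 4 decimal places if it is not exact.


Total processing time = 18 + 14 + 16 + 11 + 12 + 17 = 88
Number of machines = 2
Ideal balanced load = 88 / 2 = 44.0

44.0


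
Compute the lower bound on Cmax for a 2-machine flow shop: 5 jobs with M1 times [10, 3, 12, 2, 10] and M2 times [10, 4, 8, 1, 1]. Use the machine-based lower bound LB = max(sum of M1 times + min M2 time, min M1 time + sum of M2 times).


LB1 = sum(M1 times) + min(M2 times) = 37 + 1 = 38
LB2 = min(M1 times) + sum(M2 times) = 2 + 24 = 26
Lower bound = max(LB1, LB2) = max(38, 26) = 38

38


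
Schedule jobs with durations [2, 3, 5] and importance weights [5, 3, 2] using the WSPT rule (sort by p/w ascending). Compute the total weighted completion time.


Compute p/w ratios and sort ascending (WSPT): [(2, 5), (3, 3), (5, 2)]
Compute weighted completion times:
  Job (p=2,w=5): C=2, w*C=5*2=10
  Job (p=3,w=3): C=5, w*C=3*5=15
  Job (p=5,w=2): C=10, w*C=2*10=20
Total weighted completion time = 45

45


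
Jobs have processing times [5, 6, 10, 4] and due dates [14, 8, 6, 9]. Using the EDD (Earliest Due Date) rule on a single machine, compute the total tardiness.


Sort by due date (EDD order): [(10, 6), (6, 8), (4, 9), (5, 14)]
Compute completion times and tardiness:
  Job 1: p=10, d=6, C=10, tardiness=max(0,10-6)=4
  Job 2: p=6, d=8, C=16, tardiness=max(0,16-8)=8
  Job 3: p=4, d=9, C=20, tardiness=max(0,20-9)=11
  Job 4: p=5, d=14, C=25, tardiness=max(0,25-14)=11
Total tardiness = 34

34


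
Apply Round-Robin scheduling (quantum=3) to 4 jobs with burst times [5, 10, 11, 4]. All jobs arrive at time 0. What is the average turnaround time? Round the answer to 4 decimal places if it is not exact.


Time quantum = 3
Execution trace:
  J1 runs 3 units, time = 3
  J2 runs 3 units, time = 6
  J3 runs 3 units, time = 9
  J4 runs 3 units, time = 12
  J1 runs 2 units, time = 14
  J2 runs 3 units, time = 17
  J3 runs 3 units, time = 20
  J4 runs 1 units, time = 21
  J2 runs 3 units, time = 24
  J3 runs 3 units, time = 27
  J2 runs 1 units, time = 28
  J3 runs 2 units, time = 30
Finish times: [14, 28, 30, 21]
Average turnaround = 93/4 = 23.25

23.25


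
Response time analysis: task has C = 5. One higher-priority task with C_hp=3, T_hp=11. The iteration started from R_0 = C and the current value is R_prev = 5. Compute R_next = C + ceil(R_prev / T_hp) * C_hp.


R_next = C + ceil(R_prev / T_hp) * C_hp
ceil(5 / 11) = ceil(0.4545) = 1
Interference = 1 * 3 = 3
R_next = 5 + 3 = 8

8


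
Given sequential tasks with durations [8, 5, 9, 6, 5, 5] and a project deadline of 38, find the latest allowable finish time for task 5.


LF(activity 5) = deadline - sum of successor durations
Successors: activities 6 through 6 with durations [5]
Sum of successor durations = 5
LF = 38 - 5 = 33

33


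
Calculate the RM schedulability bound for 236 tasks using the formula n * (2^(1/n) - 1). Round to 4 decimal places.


Compute 2^(1/236) = 1.0029413817
Subtract 1: 1.0029413817 - 1 = 0.0029413817
Multiply by n: 236 * 0.0029413817 = 0.6941660812
Round to 4 dp: 0.6942

0.6942


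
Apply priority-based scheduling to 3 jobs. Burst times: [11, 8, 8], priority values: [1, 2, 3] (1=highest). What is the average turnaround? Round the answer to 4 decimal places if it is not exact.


Sort by priority (ascending = highest first):
Order: [(1, 11), (2, 8), (3, 8)]
Completion times:
  Priority 1, burst=11, C=11
  Priority 2, burst=8, C=19
  Priority 3, burst=8, C=27
Average turnaround = 57/3 = 19.0

19.0


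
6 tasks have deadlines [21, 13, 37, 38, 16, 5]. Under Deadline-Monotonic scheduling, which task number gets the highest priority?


Sort tasks by relative deadline (ascending):
  Task 6: deadline = 5
  Task 2: deadline = 13
  Task 5: deadline = 16
  Task 1: deadline = 21
  Task 3: deadline = 37
  Task 4: deadline = 38
Priority order (highest first): [6, 2, 5, 1, 3, 4]
Highest priority task = 6

6


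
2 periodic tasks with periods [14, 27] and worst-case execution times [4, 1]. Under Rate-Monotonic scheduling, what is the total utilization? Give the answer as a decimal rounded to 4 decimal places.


Compute individual utilizations (exact fractions):
  Task 1: C/T = 4/14 = 2/7 (approx. 0.2857)
  Task 2: C/T = 1/27 (approx. 0.037)
Total utilization U = 2/7 + 1/27 = 61/189
Rounded to 4 decimal places: U = 0.3228
RM (Liu & Layland) bound for 2 tasks = 0.828427; compare with U = 61/189 (approx. 0.322751)
U <= bound, so schedulable by RM sufficient condition.

0.3228


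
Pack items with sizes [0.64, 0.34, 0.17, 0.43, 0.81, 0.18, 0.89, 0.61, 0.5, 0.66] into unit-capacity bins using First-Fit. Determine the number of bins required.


Place items sequentially using First-Fit:
  Item 0.64 -> new Bin 1
  Item 0.34 -> Bin 1 (now 0.98)
  Item 0.17 -> new Bin 2
  Item 0.43 -> Bin 2 (now 0.6)
  Item 0.81 -> new Bin 3
  Item 0.18 -> Bin 2 (now 0.78)
  Item 0.89 -> new Bin 4
  Item 0.61 -> new Bin 5
  Item 0.5 -> new Bin 6
  Item 0.66 -> new Bin 7
Total bins used = 7

7


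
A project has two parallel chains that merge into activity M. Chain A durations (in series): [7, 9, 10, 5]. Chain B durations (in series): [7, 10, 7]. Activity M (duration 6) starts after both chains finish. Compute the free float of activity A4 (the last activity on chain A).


ES(A4) = sum of predecessors on chain A = 26
EF(A4) = ES + duration = 26 + 5 = 31
Successor of A4 is M. ES(M) = max(sum(A), sum(B)) = max(31, 24) = 31
Free float = ES(successor) - EF(current) = 31 - 31 = 0

0


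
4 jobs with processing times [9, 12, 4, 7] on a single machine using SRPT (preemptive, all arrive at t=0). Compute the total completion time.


Since all jobs arrive at t=0, SRPT equals SPT ordering.
SPT order: [4, 7, 9, 12]
Completion times:
  Job 1: p=4, C=4
  Job 2: p=7, C=11
  Job 3: p=9, C=20
  Job 4: p=12, C=32
Total completion time = 4 + 11 + 20 + 32 = 67

67


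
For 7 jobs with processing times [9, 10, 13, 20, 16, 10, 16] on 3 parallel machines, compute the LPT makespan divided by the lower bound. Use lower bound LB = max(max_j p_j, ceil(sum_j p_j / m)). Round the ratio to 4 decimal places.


LPT order: [20, 16, 16, 13, 10, 10, 9]
Machine loads after assignment: [30, 29, 35]
LPT makespan = 35
Lower bound = max(max_job, ceil(total/3)) = max(20, 32) = 32
Ratio = 35 / 32 = 1.0938

1.0938


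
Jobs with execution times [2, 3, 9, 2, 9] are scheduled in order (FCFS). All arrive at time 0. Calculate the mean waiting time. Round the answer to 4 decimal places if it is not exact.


FCFS order (as given): [2, 3, 9, 2, 9]
Waiting times:
  Job 1: wait = 0
  Job 2: wait = 2
  Job 3: wait = 5
  Job 4: wait = 14
  Job 5: wait = 16
Sum of waiting times = 37
Average waiting time = 37/5 = 7.4

7.4


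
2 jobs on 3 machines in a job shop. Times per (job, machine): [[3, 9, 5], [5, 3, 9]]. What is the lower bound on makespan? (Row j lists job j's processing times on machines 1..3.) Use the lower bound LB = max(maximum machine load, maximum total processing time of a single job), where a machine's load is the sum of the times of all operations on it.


Machine loads:
  Machine 1: 3 + 5 = 8
  Machine 2: 9 + 3 = 12
  Machine 3: 5 + 9 = 14
Max machine load = 14
Job totals:
  Job 1: 17
  Job 2: 17
Max job total = 17
Lower bound = max(14, 17) = 17

17


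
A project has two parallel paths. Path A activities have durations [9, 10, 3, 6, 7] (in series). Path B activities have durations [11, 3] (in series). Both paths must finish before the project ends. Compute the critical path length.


Path A total = 9 + 10 + 3 + 6 + 7 = 35
Path B total = 11 + 3 = 14
Critical path = longest path = max(35, 14) = 35

35


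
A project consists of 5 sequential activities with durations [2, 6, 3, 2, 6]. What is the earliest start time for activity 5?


Activity 5 starts after activities 1 through 4 complete.
Predecessor durations: [2, 6, 3, 2]
ES = 2 + 6 + 3 + 2 = 13

13


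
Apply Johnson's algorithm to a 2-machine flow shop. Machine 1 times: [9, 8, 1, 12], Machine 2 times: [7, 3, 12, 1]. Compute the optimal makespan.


Apply Johnson's rule:
  Group 1 (a <= b): [(3, 1, 12)]
  Group 2 (a > b): [(1, 9, 7), (2, 8, 3), (4, 12, 1)]
Optimal job order: [3, 1, 2, 4]
Schedule:
  Job 3: M1 done at 1, M2 done at 13
  Job 1: M1 done at 10, M2 done at 20
  Job 2: M1 done at 18, M2 done at 23
  Job 4: M1 done at 30, M2 done at 31
Makespan = 31

31


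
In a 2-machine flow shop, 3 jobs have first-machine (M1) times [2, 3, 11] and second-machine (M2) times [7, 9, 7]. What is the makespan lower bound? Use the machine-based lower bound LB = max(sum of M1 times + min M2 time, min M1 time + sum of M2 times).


LB1 = sum(M1 times) + min(M2 times) = 16 + 7 = 23
LB2 = min(M1 times) + sum(M2 times) = 2 + 23 = 25
Lower bound = max(LB1, LB2) = max(23, 25) = 25

25


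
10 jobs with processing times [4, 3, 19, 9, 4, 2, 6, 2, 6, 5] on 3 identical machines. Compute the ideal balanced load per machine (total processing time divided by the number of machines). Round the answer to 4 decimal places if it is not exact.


Total processing time = 4 + 3 + 19 + 9 + 4 + 2 + 6 + 2 + 6 + 5 = 60
Number of machines = 3
Ideal balanced load = 60 / 3 = 20.0

20.0


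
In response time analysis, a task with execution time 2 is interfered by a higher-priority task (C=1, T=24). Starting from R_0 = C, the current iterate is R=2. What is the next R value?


R_next = C + ceil(R_prev / T_hp) * C_hp
ceil(2 / 24) = ceil(0.0833) = 1
Interference = 1 * 1 = 1
R_next = 2 + 1 = 3

3


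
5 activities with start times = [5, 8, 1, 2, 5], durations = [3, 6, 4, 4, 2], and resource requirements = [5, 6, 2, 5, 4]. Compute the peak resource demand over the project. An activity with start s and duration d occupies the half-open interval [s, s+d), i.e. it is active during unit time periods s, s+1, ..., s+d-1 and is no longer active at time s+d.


Each activity i is active on [start_i, start_i + duration_i).
Compute total resource usage per time slot:
  t=0: active resources = [], total = 0
  t=1: active resources = [2], total = 2
  t=2: active resources = [2, 5], total = 7
  t=3: active resources = [2, 5], total = 7
  t=4: active resources = [2, 5], total = 7
  t=5: active resources = [5, 5, 4], total = 14
  t=6: active resources = [5, 4], total = 9
  t=7: active resources = [5], total = 5
  t=8: active resources = [6], total = 6
  t=9: active resources = [6], total = 6
  t=10: active resources = [6], total = 6
  t=11: active resources = [6], total = 6
  t=12: active resources = [6], total = 6
  t=13: active resources = [6], total = 6
Peak resource demand = 14

14


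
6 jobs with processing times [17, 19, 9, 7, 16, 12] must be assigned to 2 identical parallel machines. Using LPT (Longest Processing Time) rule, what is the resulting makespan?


Sort jobs in decreasing order (LPT): [19, 17, 16, 12, 9, 7]
Assign each job to the least loaded machine:
  Machine 1: jobs [19, 12, 9], load = 40
  Machine 2: jobs [17, 16, 7], load = 40
Makespan = max load = 40

40


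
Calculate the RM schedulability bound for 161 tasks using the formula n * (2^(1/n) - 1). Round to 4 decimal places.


Compute 2^(1/161) = 1.0043145429
Subtract 1: 1.0043145429 - 1 = 0.0043145429
Multiply by n: 161 * 0.0043145429 = 0.6946414069
Round to 4 dp: 0.6946

0.6946


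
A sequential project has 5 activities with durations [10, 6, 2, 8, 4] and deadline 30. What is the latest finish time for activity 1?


LF(activity 1) = deadline - sum of successor durations
Successors: activities 2 through 5 with durations [6, 2, 8, 4]
Sum of successor durations = 20
LF = 30 - 20 = 10

10


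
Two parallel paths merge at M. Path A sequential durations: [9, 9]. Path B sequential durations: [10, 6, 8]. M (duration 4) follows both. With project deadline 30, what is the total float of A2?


Forward pass: ES(A2) = sum of predecessors on chain A = 9
EF = ES + duration = 9 + 9 = 18
Backward pass: LF(M) = deadline = 30; LS(M) = 30 - 4 = 26
LF(A2) = LS(M) - sum(successors on chain A) = 26 - 0 = 26
LS = LF - duration = 26 - 9 = 17
Total float = LS - ES = 17 - 9 = 8

8


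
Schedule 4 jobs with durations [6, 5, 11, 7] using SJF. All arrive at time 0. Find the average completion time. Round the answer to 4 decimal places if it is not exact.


SJF order (ascending): [5, 6, 7, 11]
Completion times:
  Job 1: burst=5, C=5
  Job 2: burst=6, C=11
  Job 3: burst=7, C=18
  Job 4: burst=11, C=29
Average completion = 63/4 = 15.75

15.75


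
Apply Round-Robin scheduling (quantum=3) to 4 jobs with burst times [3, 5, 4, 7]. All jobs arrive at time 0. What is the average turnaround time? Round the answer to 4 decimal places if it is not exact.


Time quantum = 3
Execution trace:
  J1 runs 3 units, time = 3
  J2 runs 3 units, time = 6
  J3 runs 3 units, time = 9
  J4 runs 3 units, time = 12
  J2 runs 2 units, time = 14
  J3 runs 1 units, time = 15
  J4 runs 3 units, time = 18
  J4 runs 1 units, time = 19
Finish times: [3, 14, 15, 19]
Average turnaround = 51/4 = 12.75

12.75


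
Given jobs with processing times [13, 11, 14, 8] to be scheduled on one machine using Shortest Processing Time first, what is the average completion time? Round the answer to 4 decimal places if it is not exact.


Sort jobs by processing time (SPT order): [8, 11, 13, 14]
Compute completion times sequentially:
  Job 1: processing = 8, completes at 8
  Job 2: processing = 11, completes at 19
  Job 3: processing = 13, completes at 32
  Job 4: processing = 14, completes at 46
Sum of completion times = 105
Average completion time = 105/4 = 26.25

26.25


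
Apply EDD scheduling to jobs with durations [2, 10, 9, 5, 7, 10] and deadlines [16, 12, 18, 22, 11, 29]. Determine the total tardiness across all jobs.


Sort by due date (EDD order): [(7, 11), (10, 12), (2, 16), (9, 18), (5, 22), (10, 29)]
Compute completion times and tardiness:
  Job 1: p=7, d=11, C=7, tardiness=max(0,7-11)=0
  Job 2: p=10, d=12, C=17, tardiness=max(0,17-12)=5
  Job 3: p=2, d=16, C=19, tardiness=max(0,19-16)=3
  Job 4: p=9, d=18, C=28, tardiness=max(0,28-18)=10
  Job 5: p=5, d=22, C=33, tardiness=max(0,33-22)=11
  Job 6: p=10, d=29, C=43, tardiness=max(0,43-29)=14
Total tardiness = 43

43


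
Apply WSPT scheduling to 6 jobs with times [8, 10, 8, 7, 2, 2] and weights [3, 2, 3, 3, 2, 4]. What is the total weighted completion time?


Compute p/w ratios and sort ascending (WSPT): [(2, 4), (2, 2), (7, 3), (8, 3), (8, 3), (10, 2)]
Compute weighted completion times:
  Job (p=2,w=4): C=2, w*C=4*2=8
  Job (p=2,w=2): C=4, w*C=2*4=8
  Job (p=7,w=3): C=11, w*C=3*11=33
  Job (p=8,w=3): C=19, w*C=3*19=57
  Job (p=8,w=3): C=27, w*C=3*27=81
  Job (p=10,w=2): C=37, w*C=2*37=74
Total weighted completion time = 261

261


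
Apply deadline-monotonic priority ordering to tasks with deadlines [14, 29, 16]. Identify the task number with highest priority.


Sort tasks by relative deadline (ascending):
  Task 1: deadline = 14
  Task 3: deadline = 16
  Task 2: deadline = 29
Priority order (highest first): [1, 3, 2]
Highest priority task = 1

1


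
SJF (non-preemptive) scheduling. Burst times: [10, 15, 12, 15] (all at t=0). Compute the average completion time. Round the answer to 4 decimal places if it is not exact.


SJF order (ascending): [10, 12, 15, 15]
Completion times:
  Job 1: burst=10, C=10
  Job 2: burst=12, C=22
  Job 3: burst=15, C=37
  Job 4: burst=15, C=52
Average completion = 121/4 = 30.25

30.25


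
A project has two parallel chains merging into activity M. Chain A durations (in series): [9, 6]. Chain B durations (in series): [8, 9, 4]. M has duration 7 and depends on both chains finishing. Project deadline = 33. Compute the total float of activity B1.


Forward pass: ES(B1) = sum of predecessors on chain B = 0
EF = ES + duration = 0 + 8 = 8
Backward pass: LF(M) = deadline = 33; LS(M) = 33 - 7 = 26
LF(B1) = LS(M) - sum(successors on chain B) = 26 - 13 = 13
LS = LF - duration = 13 - 8 = 5
Total float = LS - ES = 5 - 0 = 5

5


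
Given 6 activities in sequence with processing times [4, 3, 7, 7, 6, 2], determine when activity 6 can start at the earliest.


Activity 6 starts after activities 1 through 5 complete.
Predecessor durations: [4, 3, 7, 7, 6]
ES = 4 + 3 + 7 + 7 + 6 = 27

27


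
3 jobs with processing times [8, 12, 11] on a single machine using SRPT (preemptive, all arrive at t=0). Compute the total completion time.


Since all jobs arrive at t=0, SRPT equals SPT ordering.
SPT order: [8, 11, 12]
Completion times:
  Job 1: p=8, C=8
  Job 2: p=11, C=19
  Job 3: p=12, C=31
Total completion time = 8 + 19 + 31 = 58

58


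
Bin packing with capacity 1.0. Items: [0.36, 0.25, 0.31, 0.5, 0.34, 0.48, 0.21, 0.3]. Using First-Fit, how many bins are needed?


Place items sequentially using First-Fit:
  Item 0.36 -> new Bin 1
  Item 0.25 -> Bin 1 (now 0.61)
  Item 0.31 -> Bin 1 (now 0.92)
  Item 0.5 -> new Bin 2
  Item 0.34 -> Bin 2 (now 0.84)
  Item 0.48 -> new Bin 3
  Item 0.21 -> Bin 3 (now 0.69)
  Item 0.3 -> Bin 3 (now 0.99)
Total bins used = 3

3


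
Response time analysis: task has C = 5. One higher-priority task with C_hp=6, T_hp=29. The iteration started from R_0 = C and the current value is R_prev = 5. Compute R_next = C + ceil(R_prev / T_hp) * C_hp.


R_next = C + ceil(R_prev / T_hp) * C_hp
ceil(5 / 29) = ceil(0.1724) = 1
Interference = 1 * 6 = 6
R_next = 5 + 6 = 11

11


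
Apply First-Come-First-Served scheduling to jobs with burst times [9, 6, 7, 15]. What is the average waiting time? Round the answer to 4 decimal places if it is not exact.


FCFS order (as given): [9, 6, 7, 15]
Waiting times:
  Job 1: wait = 0
  Job 2: wait = 9
  Job 3: wait = 15
  Job 4: wait = 22
Sum of waiting times = 46
Average waiting time = 46/4 = 11.5

11.5


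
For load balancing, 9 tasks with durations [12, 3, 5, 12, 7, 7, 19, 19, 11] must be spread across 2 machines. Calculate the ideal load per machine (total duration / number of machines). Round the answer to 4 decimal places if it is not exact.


Total processing time = 12 + 3 + 5 + 12 + 7 + 7 + 19 + 19 + 11 = 95
Number of machines = 2
Ideal balanced load = 95 / 2 = 47.5

47.5


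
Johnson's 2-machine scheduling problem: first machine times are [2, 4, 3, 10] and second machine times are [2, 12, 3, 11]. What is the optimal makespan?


Apply Johnson's rule:
  Group 1 (a <= b): [(1, 2, 2), (3, 3, 3), (2, 4, 12), (4, 10, 11)]
  Group 2 (a > b): []
Optimal job order: [1, 3, 2, 4]
Schedule:
  Job 1: M1 done at 2, M2 done at 4
  Job 3: M1 done at 5, M2 done at 8
  Job 2: M1 done at 9, M2 done at 21
  Job 4: M1 done at 19, M2 done at 32
Makespan = 32

32


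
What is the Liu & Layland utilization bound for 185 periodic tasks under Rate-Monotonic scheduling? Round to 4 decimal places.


Compute 2^(1/185) = 1.0037537693
Subtract 1: 1.0037537693 - 1 = 0.0037537693
Multiply by n: 185 * 0.0037537693 = 0.6944473205
Round to 4 dp: 0.6944

0.6944


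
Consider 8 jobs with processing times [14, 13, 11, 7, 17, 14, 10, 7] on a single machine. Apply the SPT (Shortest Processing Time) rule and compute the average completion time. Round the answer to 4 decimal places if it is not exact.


Sort jobs by processing time (SPT order): [7, 7, 10, 11, 13, 14, 14, 17]
Compute completion times sequentially:
  Job 1: processing = 7, completes at 7
  Job 2: processing = 7, completes at 14
  Job 3: processing = 10, completes at 24
  Job 4: processing = 11, completes at 35
  Job 5: processing = 13, completes at 48
  Job 6: processing = 14, completes at 62
  Job 7: processing = 14, completes at 76
  Job 8: processing = 17, completes at 93
Sum of completion times = 359
Average completion time = 359/8 = 44.875

44.875


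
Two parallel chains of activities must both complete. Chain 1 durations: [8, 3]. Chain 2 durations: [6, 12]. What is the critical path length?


Path A total = 8 + 3 = 11
Path B total = 6 + 12 = 18
Critical path = longest path = max(11, 18) = 18

18


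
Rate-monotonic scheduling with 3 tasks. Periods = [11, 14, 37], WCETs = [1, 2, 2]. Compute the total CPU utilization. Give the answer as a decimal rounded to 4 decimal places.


Compute individual utilizations (exact fractions):
  Task 1: C/T = 1/11 (approx. 0.0909)
  Task 2: C/T = 2/14 = 1/7 (approx. 0.1429)
  Task 3: C/T = 2/37 (approx. 0.0541)
Total utilization U = 1/11 + 1/7 + 2/37 = 820/2849
Rounded to 4 decimal places: U = 0.2878
RM (Liu & Layland) bound for 3 tasks = 0.779763; compare with U = 820/2849 (approx. 0.287820)
U <= bound, so schedulable by RM sufficient condition.

0.2878


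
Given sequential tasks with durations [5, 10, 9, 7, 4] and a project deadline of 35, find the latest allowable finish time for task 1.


LF(activity 1) = deadline - sum of successor durations
Successors: activities 2 through 5 with durations [10, 9, 7, 4]
Sum of successor durations = 30
LF = 35 - 30 = 5

5


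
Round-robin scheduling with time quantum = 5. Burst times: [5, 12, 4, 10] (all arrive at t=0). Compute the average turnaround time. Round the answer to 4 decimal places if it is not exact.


Time quantum = 5
Execution trace:
  J1 runs 5 units, time = 5
  J2 runs 5 units, time = 10
  J3 runs 4 units, time = 14
  J4 runs 5 units, time = 19
  J2 runs 5 units, time = 24
  J4 runs 5 units, time = 29
  J2 runs 2 units, time = 31
Finish times: [5, 31, 14, 29]
Average turnaround = 79/4 = 19.75

19.75


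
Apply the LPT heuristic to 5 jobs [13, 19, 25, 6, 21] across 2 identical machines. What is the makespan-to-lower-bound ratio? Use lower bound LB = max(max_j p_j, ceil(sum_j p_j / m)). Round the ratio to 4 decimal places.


LPT order: [25, 21, 19, 13, 6]
Machine loads after assignment: [44, 40]
LPT makespan = 44
Lower bound = max(max_job, ceil(total/2)) = max(25, 42) = 42
Ratio = 44 / 42 = 1.0476

1.0476


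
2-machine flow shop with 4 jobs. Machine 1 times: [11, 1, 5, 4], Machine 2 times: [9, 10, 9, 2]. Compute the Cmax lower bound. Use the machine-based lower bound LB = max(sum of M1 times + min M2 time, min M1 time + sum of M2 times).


LB1 = sum(M1 times) + min(M2 times) = 21 + 2 = 23
LB2 = min(M1 times) + sum(M2 times) = 1 + 30 = 31
Lower bound = max(LB1, LB2) = max(23, 31) = 31

31


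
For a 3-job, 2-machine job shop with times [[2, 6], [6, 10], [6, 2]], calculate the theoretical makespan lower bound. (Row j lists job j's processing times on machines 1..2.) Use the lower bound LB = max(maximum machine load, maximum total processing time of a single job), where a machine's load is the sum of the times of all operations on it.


Machine loads:
  Machine 1: 2 + 6 + 6 = 14
  Machine 2: 6 + 10 + 2 = 18
Max machine load = 18
Job totals:
  Job 1: 8
  Job 2: 16
  Job 3: 8
Max job total = 16
Lower bound = max(18, 16) = 18

18


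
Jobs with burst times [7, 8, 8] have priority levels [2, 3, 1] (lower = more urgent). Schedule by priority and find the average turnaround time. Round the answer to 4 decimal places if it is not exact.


Sort by priority (ascending = highest first):
Order: [(1, 8), (2, 7), (3, 8)]
Completion times:
  Priority 1, burst=8, C=8
  Priority 2, burst=7, C=15
  Priority 3, burst=8, C=23
Average turnaround = 46/3 = 15.3333

15.3333


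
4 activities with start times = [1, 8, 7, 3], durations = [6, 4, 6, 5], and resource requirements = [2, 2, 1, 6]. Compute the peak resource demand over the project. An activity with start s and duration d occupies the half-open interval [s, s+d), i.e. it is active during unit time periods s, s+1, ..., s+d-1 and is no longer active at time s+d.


Each activity i is active on [start_i, start_i + duration_i).
Compute total resource usage per time slot:
  t=0: active resources = [], total = 0
  t=1: active resources = [2], total = 2
  t=2: active resources = [2], total = 2
  t=3: active resources = [2, 6], total = 8
  t=4: active resources = [2, 6], total = 8
  t=5: active resources = [2, 6], total = 8
  t=6: active resources = [2, 6], total = 8
  t=7: active resources = [1, 6], total = 7
  t=8: active resources = [2, 1], total = 3
  t=9: active resources = [2, 1], total = 3
  t=10: active resources = [2, 1], total = 3
  t=11: active resources = [2, 1], total = 3
  t=12: active resources = [1], total = 1
Peak resource demand = 8

8


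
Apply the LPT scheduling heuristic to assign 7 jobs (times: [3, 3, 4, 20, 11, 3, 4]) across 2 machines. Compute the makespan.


Sort jobs in decreasing order (LPT): [20, 11, 4, 4, 3, 3, 3]
Assign each job to the least loaded machine:
  Machine 1: jobs [20, 3], load = 23
  Machine 2: jobs [11, 4, 4, 3, 3], load = 25
Makespan = max load = 25

25


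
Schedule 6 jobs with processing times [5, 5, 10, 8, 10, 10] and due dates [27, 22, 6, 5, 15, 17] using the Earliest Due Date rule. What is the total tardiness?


Sort by due date (EDD order): [(8, 5), (10, 6), (10, 15), (10, 17), (5, 22), (5, 27)]
Compute completion times and tardiness:
  Job 1: p=8, d=5, C=8, tardiness=max(0,8-5)=3
  Job 2: p=10, d=6, C=18, tardiness=max(0,18-6)=12
  Job 3: p=10, d=15, C=28, tardiness=max(0,28-15)=13
  Job 4: p=10, d=17, C=38, tardiness=max(0,38-17)=21
  Job 5: p=5, d=22, C=43, tardiness=max(0,43-22)=21
  Job 6: p=5, d=27, C=48, tardiness=max(0,48-27)=21
Total tardiness = 91

91


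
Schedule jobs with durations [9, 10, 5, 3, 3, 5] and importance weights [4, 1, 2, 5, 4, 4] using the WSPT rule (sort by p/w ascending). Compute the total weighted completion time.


Compute p/w ratios and sort ascending (WSPT): [(3, 5), (3, 4), (5, 4), (9, 4), (5, 2), (10, 1)]
Compute weighted completion times:
  Job (p=3,w=5): C=3, w*C=5*3=15
  Job (p=3,w=4): C=6, w*C=4*6=24
  Job (p=5,w=4): C=11, w*C=4*11=44
  Job (p=9,w=4): C=20, w*C=4*20=80
  Job (p=5,w=2): C=25, w*C=2*25=50
  Job (p=10,w=1): C=35, w*C=1*35=35
Total weighted completion time = 248

248


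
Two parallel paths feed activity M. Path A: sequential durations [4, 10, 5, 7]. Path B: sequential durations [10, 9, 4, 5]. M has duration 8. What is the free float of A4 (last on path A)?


ES(A4) = sum of predecessors on chain A = 19
EF(A4) = ES + duration = 19 + 7 = 26
Successor of A4 is M. ES(M) = max(sum(A), sum(B)) = max(26, 28) = 28
Free float = ES(successor) - EF(current) = 28 - 26 = 2

2


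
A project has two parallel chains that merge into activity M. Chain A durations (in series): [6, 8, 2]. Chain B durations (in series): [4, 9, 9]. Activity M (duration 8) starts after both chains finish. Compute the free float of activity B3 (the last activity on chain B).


ES(B3) = sum of predecessors on chain B = 13
EF(B3) = ES + duration = 13 + 9 = 22
Successor of B3 is M. ES(M) = max(sum(A), sum(B)) = max(16, 22) = 22
Free float = ES(successor) - EF(current) = 22 - 22 = 0

0


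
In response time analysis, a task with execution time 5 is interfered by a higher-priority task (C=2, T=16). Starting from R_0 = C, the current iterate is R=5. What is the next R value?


R_next = C + ceil(R_prev / T_hp) * C_hp
ceil(5 / 16) = ceil(0.3125) = 1
Interference = 1 * 2 = 2
R_next = 5 + 2 = 7

7


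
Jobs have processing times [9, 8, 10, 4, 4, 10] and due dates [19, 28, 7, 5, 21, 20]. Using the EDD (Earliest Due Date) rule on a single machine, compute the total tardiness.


Sort by due date (EDD order): [(4, 5), (10, 7), (9, 19), (10, 20), (4, 21), (8, 28)]
Compute completion times and tardiness:
  Job 1: p=4, d=5, C=4, tardiness=max(0,4-5)=0
  Job 2: p=10, d=7, C=14, tardiness=max(0,14-7)=7
  Job 3: p=9, d=19, C=23, tardiness=max(0,23-19)=4
  Job 4: p=10, d=20, C=33, tardiness=max(0,33-20)=13
  Job 5: p=4, d=21, C=37, tardiness=max(0,37-21)=16
  Job 6: p=8, d=28, C=45, tardiness=max(0,45-28)=17
Total tardiness = 57

57


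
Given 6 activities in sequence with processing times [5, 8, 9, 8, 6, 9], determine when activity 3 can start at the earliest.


Activity 3 starts after activities 1 through 2 complete.
Predecessor durations: [5, 8]
ES = 5 + 8 = 13

13


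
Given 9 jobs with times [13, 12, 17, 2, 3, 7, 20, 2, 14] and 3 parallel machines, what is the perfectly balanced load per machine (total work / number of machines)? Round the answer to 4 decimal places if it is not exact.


Total processing time = 13 + 12 + 17 + 2 + 3 + 7 + 20 + 2 + 14 = 90
Number of machines = 3
Ideal balanced load = 90 / 3 = 30.0

30.0


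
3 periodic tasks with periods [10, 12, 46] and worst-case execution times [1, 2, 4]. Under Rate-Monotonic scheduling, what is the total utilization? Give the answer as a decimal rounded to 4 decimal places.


Compute individual utilizations (exact fractions):
  Task 1: C/T = 1/10 (approx. 0.1)
  Task 2: C/T = 2/12 = 1/6 (approx. 0.1667)
  Task 3: C/T = 4/46 = 2/23 (approx. 0.087)
Total utilization U = 1/10 + 1/6 + 2/23 = 122/345
Rounded to 4 decimal places: U = 0.3536
RM (Liu & Layland) bound for 3 tasks = 0.779763; compare with U = 122/345 (approx. 0.353623)
U <= bound, so schedulable by RM sufficient condition.

0.3536


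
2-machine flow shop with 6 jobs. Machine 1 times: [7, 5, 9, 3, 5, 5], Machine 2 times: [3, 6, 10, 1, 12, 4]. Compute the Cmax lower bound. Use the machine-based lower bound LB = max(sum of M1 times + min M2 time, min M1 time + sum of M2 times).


LB1 = sum(M1 times) + min(M2 times) = 34 + 1 = 35
LB2 = min(M1 times) + sum(M2 times) = 3 + 36 = 39
Lower bound = max(LB1, LB2) = max(35, 39) = 39

39


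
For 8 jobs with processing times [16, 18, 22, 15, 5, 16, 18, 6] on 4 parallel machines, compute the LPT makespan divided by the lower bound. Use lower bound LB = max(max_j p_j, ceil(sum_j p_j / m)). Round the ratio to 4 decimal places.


LPT order: [22, 18, 18, 16, 16, 15, 6, 5]
Machine loads after assignment: [27, 33, 24, 32]
LPT makespan = 33
Lower bound = max(max_job, ceil(total/4)) = max(22, 29) = 29
Ratio = 33 / 29 = 1.1379

1.1379


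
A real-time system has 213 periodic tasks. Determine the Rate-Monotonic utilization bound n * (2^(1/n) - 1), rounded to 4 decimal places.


Compute 2^(1/213) = 1.0032595128
Subtract 1: 1.0032595128 - 1 = 0.0032595128
Multiply by n: 213 * 0.0032595128 = 0.6942762264
Round to 4 dp: 0.6943

0.6943


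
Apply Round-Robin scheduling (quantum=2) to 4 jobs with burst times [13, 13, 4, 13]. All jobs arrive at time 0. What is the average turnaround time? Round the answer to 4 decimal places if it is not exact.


Time quantum = 2
Execution trace:
  J1 runs 2 units, time = 2
  J2 runs 2 units, time = 4
  J3 runs 2 units, time = 6
  J4 runs 2 units, time = 8
  J1 runs 2 units, time = 10
  J2 runs 2 units, time = 12
  J3 runs 2 units, time = 14
  J4 runs 2 units, time = 16
  J1 runs 2 units, time = 18
  J2 runs 2 units, time = 20
  J4 runs 2 units, time = 22
  J1 runs 2 units, time = 24
  J2 runs 2 units, time = 26
  J4 runs 2 units, time = 28
  J1 runs 2 units, time = 30
  J2 runs 2 units, time = 32
  J4 runs 2 units, time = 34
  J1 runs 2 units, time = 36
  J2 runs 2 units, time = 38
  J4 runs 2 units, time = 40
  J1 runs 1 units, time = 41
  J2 runs 1 units, time = 42
  J4 runs 1 units, time = 43
Finish times: [41, 42, 14, 43]
Average turnaround = 140/4 = 35.0

35.0


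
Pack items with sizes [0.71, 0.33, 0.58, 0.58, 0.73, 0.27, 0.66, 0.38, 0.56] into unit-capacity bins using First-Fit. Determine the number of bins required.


Place items sequentially using First-Fit:
  Item 0.71 -> new Bin 1
  Item 0.33 -> new Bin 2
  Item 0.58 -> Bin 2 (now 0.91)
  Item 0.58 -> new Bin 3
  Item 0.73 -> new Bin 4
  Item 0.27 -> Bin 1 (now 0.98)
  Item 0.66 -> new Bin 5
  Item 0.38 -> Bin 3 (now 0.96)
  Item 0.56 -> new Bin 6
Total bins used = 6

6


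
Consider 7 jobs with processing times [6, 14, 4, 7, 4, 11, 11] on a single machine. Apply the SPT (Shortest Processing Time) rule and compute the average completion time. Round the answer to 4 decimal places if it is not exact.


Sort jobs by processing time (SPT order): [4, 4, 6, 7, 11, 11, 14]
Compute completion times sequentially:
  Job 1: processing = 4, completes at 4
  Job 2: processing = 4, completes at 8
  Job 3: processing = 6, completes at 14
  Job 4: processing = 7, completes at 21
  Job 5: processing = 11, completes at 32
  Job 6: processing = 11, completes at 43
  Job 7: processing = 14, completes at 57
Sum of completion times = 179
Average completion time = 179/7 = 25.5714

25.5714


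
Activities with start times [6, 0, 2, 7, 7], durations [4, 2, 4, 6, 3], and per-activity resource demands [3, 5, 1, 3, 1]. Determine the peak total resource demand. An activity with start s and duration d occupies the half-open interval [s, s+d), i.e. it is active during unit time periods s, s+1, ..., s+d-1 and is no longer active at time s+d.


Each activity i is active on [start_i, start_i + duration_i).
Compute total resource usage per time slot:
  t=0: active resources = [5], total = 5
  t=1: active resources = [5], total = 5
  t=2: active resources = [1], total = 1
  t=3: active resources = [1], total = 1
  t=4: active resources = [1], total = 1
  t=5: active resources = [1], total = 1
  t=6: active resources = [3], total = 3
  t=7: active resources = [3, 3, 1], total = 7
  t=8: active resources = [3, 3, 1], total = 7
  t=9: active resources = [3, 3, 1], total = 7
  t=10: active resources = [3], total = 3
  t=11: active resources = [3], total = 3
  t=12: active resources = [3], total = 3
Peak resource demand = 7

7


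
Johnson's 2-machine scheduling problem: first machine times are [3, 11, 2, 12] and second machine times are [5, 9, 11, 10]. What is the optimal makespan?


Apply Johnson's rule:
  Group 1 (a <= b): [(3, 2, 11), (1, 3, 5)]
  Group 2 (a > b): [(4, 12, 10), (2, 11, 9)]
Optimal job order: [3, 1, 4, 2]
Schedule:
  Job 3: M1 done at 2, M2 done at 13
  Job 1: M1 done at 5, M2 done at 18
  Job 4: M1 done at 17, M2 done at 28
  Job 2: M1 done at 28, M2 done at 37
Makespan = 37

37


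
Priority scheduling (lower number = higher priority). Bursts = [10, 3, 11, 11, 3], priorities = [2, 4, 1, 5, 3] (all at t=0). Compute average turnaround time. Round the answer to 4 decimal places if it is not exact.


Sort by priority (ascending = highest first):
Order: [(1, 11), (2, 10), (3, 3), (4, 3), (5, 11)]
Completion times:
  Priority 1, burst=11, C=11
  Priority 2, burst=10, C=21
  Priority 3, burst=3, C=24
  Priority 4, burst=3, C=27
  Priority 5, burst=11, C=38
Average turnaround = 121/5 = 24.2

24.2


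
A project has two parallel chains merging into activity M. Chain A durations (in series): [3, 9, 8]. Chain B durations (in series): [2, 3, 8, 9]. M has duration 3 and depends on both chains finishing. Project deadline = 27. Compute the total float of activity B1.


Forward pass: ES(B1) = sum of predecessors on chain B = 0
EF = ES + duration = 0 + 2 = 2
Backward pass: LF(M) = deadline = 27; LS(M) = 27 - 3 = 24
LF(B1) = LS(M) - sum(successors on chain B) = 24 - 20 = 4
LS = LF - duration = 4 - 2 = 2
Total float = LS - ES = 2 - 0 = 2

2


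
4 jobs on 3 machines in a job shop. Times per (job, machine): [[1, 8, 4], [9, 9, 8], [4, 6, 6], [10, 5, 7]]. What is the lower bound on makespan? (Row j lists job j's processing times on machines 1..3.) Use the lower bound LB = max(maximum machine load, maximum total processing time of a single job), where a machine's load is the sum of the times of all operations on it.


Machine loads:
  Machine 1: 1 + 9 + 4 + 10 = 24
  Machine 2: 8 + 9 + 6 + 5 = 28
  Machine 3: 4 + 8 + 6 + 7 = 25
Max machine load = 28
Job totals:
  Job 1: 13
  Job 2: 26
  Job 3: 16
  Job 4: 22
Max job total = 26
Lower bound = max(28, 26) = 28

28


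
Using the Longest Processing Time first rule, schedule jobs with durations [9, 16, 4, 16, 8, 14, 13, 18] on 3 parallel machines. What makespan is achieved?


Sort jobs in decreasing order (LPT): [18, 16, 16, 14, 13, 9, 8, 4]
Assign each job to the least loaded machine:
  Machine 1: jobs [18, 9, 8], load = 35
  Machine 2: jobs [16, 14], load = 30
  Machine 3: jobs [16, 13, 4], load = 33
Makespan = max load = 35

35


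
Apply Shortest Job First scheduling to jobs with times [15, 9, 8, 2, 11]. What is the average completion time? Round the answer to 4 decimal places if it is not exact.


SJF order (ascending): [2, 8, 9, 11, 15]
Completion times:
  Job 1: burst=2, C=2
  Job 2: burst=8, C=10
  Job 3: burst=9, C=19
  Job 4: burst=11, C=30
  Job 5: burst=15, C=45
Average completion = 106/5 = 21.2

21.2


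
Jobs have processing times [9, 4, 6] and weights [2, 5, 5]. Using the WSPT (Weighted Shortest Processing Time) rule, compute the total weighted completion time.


Compute p/w ratios and sort ascending (WSPT): [(4, 5), (6, 5), (9, 2)]
Compute weighted completion times:
  Job (p=4,w=5): C=4, w*C=5*4=20
  Job (p=6,w=5): C=10, w*C=5*10=50
  Job (p=9,w=2): C=19, w*C=2*19=38
Total weighted completion time = 108

108
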